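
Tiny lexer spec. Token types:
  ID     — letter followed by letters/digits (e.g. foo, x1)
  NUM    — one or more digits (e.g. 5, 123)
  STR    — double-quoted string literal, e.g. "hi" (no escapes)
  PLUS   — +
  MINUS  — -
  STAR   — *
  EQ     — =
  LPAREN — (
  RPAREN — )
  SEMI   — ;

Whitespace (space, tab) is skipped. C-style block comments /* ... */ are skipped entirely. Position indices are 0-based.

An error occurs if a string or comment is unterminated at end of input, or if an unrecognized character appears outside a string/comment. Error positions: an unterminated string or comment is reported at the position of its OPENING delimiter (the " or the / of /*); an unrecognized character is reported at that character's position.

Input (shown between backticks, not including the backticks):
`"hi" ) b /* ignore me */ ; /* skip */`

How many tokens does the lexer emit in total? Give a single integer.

Answer: 4

Derivation:
pos=0: enter STRING mode
pos=0: emit STR "hi" (now at pos=4)
pos=5: emit RPAREN ')'
pos=7: emit ID 'b' (now at pos=8)
pos=9: enter COMMENT mode (saw '/*')
exit COMMENT mode (now at pos=24)
pos=25: emit SEMI ';'
pos=27: enter COMMENT mode (saw '/*')
exit COMMENT mode (now at pos=37)
DONE. 4 tokens: [STR, RPAREN, ID, SEMI]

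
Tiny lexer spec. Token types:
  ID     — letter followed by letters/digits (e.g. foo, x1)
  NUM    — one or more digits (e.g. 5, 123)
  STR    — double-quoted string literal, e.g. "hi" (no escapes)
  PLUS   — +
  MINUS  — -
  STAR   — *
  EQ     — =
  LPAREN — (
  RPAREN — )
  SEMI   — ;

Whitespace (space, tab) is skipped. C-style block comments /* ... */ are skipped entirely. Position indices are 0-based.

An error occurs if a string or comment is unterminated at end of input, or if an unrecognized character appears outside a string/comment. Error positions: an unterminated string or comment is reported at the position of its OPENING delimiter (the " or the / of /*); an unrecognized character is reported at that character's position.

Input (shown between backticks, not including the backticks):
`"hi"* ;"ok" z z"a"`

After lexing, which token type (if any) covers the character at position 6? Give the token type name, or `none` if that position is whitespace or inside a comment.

pos=0: enter STRING mode
pos=0: emit STR "hi" (now at pos=4)
pos=4: emit STAR '*'
pos=6: emit SEMI ';'
pos=7: enter STRING mode
pos=7: emit STR "ok" (now at pos=11)
pos=12: emit ID 'z' (now at pos=13)
pos=14: emit ID 'z' (now at pos=15)
pos=15: enter STRING mode
pos=15: emit STR "a" (now at pos=18)
DONE. 7 tokens: [STR, STAR, SEMI, STR, ID, ID, STR]
Position 6: char is ';' -> SEMI

Answer: SEMI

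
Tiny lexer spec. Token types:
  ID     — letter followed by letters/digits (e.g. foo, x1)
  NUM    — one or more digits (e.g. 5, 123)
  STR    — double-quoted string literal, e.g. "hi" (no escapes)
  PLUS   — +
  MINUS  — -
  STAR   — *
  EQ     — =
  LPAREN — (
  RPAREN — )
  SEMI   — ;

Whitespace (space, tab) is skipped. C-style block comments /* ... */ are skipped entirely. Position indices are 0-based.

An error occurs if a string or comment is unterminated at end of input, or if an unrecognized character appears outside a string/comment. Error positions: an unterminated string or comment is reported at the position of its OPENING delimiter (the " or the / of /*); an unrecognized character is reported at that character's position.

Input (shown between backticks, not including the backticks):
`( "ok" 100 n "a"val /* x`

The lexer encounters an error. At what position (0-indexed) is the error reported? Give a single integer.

Answer: 20

Derivation:
pos=0: emit LPAREN '('
pos=2: enter STRING mode
pos=2: emit STR "ok" (now at pos=6)
pos=7: emit NUM '100' (now at pos=10)
pos=11: emit ID 'n' (now at pos=12)
pos=13: enter STRING mode
pos=13: emit STR "a" (now at pos=16)
pos=16: emit ID 'val' (now at pos=19)
pos=20: enter COMMENT mode (saw '/*')
pos=20: ERROR — unterminated comment (reached EOF)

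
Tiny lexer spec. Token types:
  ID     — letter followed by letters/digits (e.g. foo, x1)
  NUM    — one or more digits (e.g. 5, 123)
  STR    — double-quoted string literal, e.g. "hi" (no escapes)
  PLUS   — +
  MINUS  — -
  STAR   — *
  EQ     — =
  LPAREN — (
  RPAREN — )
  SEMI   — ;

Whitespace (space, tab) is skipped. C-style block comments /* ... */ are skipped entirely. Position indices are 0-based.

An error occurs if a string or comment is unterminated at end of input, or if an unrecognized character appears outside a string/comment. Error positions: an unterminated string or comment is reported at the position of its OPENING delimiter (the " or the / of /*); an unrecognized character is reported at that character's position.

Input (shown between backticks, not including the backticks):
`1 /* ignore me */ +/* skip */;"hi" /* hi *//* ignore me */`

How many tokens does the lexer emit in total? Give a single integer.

pos=0: emit NUM '1' (now at pos=1)
pos=2: enter COMMENT mode (saw '/*')
exit COMMENT mode (now at pos=17)
pos=18: emit PLUS '+'
pos=19: enter COMMENT mode (saw '/*')
exit COMMENT mode (now at pos=29)
pos=29: emit SEMI ';'
pos=30: enter STRING mode
pos=30: emit STR "hi" (now at pos=34)
pos=35: enter COMMENT mode (saw '/*')
exit COMMENT mode (now at pos=43)
pos=43: enter COMMENT mode (saw '/*')
exit COMMENT mode (now at pos=58)
DONE. 4 tokens: [NUM, PLUS, SEMI, STR]

Answer: 4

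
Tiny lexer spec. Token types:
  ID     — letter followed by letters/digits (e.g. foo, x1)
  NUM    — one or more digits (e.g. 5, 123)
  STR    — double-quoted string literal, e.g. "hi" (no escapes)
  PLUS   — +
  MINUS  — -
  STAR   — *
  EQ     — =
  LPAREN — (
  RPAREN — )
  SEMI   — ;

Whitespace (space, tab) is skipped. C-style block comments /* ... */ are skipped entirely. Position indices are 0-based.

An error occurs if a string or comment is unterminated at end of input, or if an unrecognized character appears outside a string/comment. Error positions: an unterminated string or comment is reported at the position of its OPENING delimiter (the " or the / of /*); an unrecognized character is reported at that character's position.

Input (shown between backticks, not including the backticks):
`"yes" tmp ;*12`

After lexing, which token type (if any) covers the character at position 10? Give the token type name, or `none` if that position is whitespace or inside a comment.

pos=0: enter STRING mode
pos=0: emit STR "yes" (now at pos=5)
pos=6: emit ID 'tmp' (now at pos=9)
pos=10: emit SEMI ';'
pos=11: emit STAR '*'
pos=12: emit NUM '12' (now at pos=14)
DONE. 5 tokens: [STR, ID, SEMI, STAR, NUM]
Position 10: char is ';' -> SEMI

Answer: SEMI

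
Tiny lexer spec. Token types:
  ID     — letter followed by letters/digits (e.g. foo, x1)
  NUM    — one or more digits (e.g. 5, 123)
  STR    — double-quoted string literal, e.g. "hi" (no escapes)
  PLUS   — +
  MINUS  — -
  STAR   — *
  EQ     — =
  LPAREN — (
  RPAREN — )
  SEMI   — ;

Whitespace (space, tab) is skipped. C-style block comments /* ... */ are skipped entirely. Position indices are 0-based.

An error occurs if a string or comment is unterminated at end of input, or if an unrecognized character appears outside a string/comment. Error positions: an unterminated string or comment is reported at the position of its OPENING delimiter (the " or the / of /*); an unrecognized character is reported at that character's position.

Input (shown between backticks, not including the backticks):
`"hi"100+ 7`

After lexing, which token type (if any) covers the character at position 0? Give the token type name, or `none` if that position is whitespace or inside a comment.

Answer: STR

Derivation:
pos=0: enter STRING mode
pos=0: emit STR "hi" (now at pos=4)
pos=4: emit NUM '100' (now at pos=7)
pos=7: emit PLUS '+'
pos=9: emit NUM '7' (now at pos=10)
DONE. 4 tokens: [STR, NUM, PLUS, NUM]
Position 0: char is '"' -> STR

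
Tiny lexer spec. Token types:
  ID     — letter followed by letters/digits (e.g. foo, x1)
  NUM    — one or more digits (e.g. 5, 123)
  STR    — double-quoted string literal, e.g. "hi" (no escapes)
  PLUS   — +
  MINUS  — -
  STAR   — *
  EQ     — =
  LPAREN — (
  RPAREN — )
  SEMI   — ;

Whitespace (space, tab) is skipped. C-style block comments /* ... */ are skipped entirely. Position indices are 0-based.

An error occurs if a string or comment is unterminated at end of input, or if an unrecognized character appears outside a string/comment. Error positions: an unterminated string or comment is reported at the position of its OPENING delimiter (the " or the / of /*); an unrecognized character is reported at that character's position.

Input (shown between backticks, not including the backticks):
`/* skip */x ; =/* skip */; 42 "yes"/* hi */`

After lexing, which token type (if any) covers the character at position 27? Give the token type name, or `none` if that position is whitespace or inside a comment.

pos=0: enter COMMENT mode (saw '/*')
exit COMMENT mode (now at pos=10)
pos=10: emit ID 'x' (now at pos=11)
pos=12: emit SEMI ';'
pos=14: emit EQ '='
pos=15: enter COMMENT mode (saw '/*')
exit COMMENT mode (now at pos=25)
pos=25: emit SEMI ';'
pos=27: emit NUM '42' (now at pos=29)
pos=30: enter STRING mode
pos=30: emit STR "yes" (now at pos=35)
pos=35: enter COMMENT mode (saw '/*')
exit COMMENT mode (now at pos=43)
DONE. 6 tokens: [ID, SEMI, EQ, SEMI, NUM, STR]
Position 27: char is '4' -> NUM

Answer: NUM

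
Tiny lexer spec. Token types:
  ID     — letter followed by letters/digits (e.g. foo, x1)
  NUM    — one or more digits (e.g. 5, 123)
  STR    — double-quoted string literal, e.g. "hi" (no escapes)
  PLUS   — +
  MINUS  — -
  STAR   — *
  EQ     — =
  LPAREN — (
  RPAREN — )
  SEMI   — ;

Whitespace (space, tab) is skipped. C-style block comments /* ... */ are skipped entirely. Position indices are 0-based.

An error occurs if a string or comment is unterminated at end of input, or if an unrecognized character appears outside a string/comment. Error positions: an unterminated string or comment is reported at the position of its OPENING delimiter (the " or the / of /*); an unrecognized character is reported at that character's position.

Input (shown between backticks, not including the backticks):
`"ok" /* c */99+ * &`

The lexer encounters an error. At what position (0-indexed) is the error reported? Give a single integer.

Answer: 18

Derivation:
pos=0: enter STRING mode
pos=0: emit STR "ok" (now at pos=4)
pos=5: enter COMMENT mode (saw '/*')
exit COMMENT mode (now at pos=12)
pos=12: emit NUM '99' (now at pos=14)
pos=14: emit PLUS '+'
pos=16: emit STAR '*'
pos=18: ERROR — unrecognized char '&'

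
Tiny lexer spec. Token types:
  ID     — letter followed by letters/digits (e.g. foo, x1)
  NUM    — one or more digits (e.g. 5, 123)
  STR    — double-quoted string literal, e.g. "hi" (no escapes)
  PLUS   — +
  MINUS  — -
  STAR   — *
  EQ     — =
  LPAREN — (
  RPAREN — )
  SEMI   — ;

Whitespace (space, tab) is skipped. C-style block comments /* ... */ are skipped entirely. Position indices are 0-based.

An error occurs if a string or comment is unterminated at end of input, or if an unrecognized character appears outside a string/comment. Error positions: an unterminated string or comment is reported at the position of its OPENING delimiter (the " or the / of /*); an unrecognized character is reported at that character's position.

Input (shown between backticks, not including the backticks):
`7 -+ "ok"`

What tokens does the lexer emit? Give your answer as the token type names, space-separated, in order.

pos=0: emit NUM '7' (now at pos=1)
pos=2: emit MINUS '-'
pos=3: emit PLUS '+'
pos=5: enter STRING mode
pos=5: emit STR "ok" (now at pos=9)
DONE. 4 tokens: [NUM, MINUS, PLUS, STR]

Answer: NUM MINUS PLUS STR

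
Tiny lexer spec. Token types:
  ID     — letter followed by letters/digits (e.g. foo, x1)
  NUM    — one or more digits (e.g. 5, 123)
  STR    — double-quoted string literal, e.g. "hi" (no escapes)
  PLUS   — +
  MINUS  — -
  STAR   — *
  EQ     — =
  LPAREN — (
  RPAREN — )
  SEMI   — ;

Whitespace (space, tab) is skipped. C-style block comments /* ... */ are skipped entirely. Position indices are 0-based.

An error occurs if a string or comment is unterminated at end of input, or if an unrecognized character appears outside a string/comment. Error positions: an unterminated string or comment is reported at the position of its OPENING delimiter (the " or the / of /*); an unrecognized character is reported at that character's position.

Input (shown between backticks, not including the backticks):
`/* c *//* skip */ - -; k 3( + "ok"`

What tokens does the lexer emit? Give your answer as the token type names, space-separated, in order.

pos=0: enter COMMENT mode (saw '/*')
exit COMMENT mode (now at pos=7)
pos=7: enter COMMENT mode (saw '/*')
exit COMMENT mode (now at pos=17)
pos=18: emit MINUS '-'
pos=20: emit MINUS '-'
pos=21: emit SEMI ';'
pos=23: emit ID 'k' (now at pos=24)
pos=25: emit NUM '3' (now at pos=26)
pos=26: emit LPAREN '('
pos=28: emit PLUS '+'
pos=30: enter STRING mode
pos=30: emit STR "ok" (now at pos=34)
DONE. 8 tokens: [MINUS, MINUS, SEMI, ID, NUM, LPAREN, PLUS, STR]

Answer: MINUS MINUS SEMI ID NUM LPAREN PLUS STR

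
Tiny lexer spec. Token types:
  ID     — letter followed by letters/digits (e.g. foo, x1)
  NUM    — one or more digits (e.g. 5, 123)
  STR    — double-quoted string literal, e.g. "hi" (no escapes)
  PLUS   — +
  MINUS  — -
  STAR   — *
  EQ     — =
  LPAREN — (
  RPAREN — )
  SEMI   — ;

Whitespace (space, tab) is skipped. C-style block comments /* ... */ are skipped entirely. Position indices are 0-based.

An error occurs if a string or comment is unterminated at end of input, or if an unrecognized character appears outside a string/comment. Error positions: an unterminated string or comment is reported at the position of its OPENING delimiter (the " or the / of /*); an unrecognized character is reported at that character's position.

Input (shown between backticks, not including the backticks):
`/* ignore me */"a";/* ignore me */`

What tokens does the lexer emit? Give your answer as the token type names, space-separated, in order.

pos=0: enter COMMENT mode (saw '/*')
exit COMMENT mode (now at pos=15)
pos=15: enter STRING mode
pos=15: emit STR "a" (now at pos=18)
pos=18: emit SEMI ';'
pos=19: enter COMMENT mode (saw '/*')
exit COMMENT mode (now at pos=34)
DONE. 2 tokens: [STR, SEMI]

Answer: STR SEMI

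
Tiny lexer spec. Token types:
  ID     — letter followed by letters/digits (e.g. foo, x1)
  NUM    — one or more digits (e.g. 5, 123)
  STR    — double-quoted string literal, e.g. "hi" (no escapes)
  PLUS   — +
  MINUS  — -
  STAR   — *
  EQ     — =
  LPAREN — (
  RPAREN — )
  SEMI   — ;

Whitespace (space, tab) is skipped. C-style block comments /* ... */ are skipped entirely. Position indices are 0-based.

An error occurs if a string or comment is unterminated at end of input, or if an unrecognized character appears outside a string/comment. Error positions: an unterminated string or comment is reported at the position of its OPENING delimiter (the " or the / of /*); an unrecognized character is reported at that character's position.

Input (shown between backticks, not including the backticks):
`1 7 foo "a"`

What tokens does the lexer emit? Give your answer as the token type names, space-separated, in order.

pos=0: emit NUM '1' (now at pos=1)
pos=2: emit NUM '7' (now at pos=3)
pos=4: emit ID 'foo' (now at pos=7)
pos=8: enter STRING mode
pos=8: emit STR "a" (now at pos=11)
DONE. 4 tokens: [NUM, NUM, ID, STR]

Answer: NUM NUM ID STR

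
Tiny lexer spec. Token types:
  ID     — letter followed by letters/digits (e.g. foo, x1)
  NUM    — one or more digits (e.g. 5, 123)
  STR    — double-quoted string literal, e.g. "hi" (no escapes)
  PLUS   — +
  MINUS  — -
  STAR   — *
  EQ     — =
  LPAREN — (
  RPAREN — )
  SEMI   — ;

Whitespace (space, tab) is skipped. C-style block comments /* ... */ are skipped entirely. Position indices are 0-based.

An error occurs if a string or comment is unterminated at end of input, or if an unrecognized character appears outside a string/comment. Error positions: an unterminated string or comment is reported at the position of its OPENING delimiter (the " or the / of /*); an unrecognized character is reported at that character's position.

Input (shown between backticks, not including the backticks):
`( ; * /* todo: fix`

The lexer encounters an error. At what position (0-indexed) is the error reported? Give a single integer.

pos=0: emit LPAREN '('
pos=2: emit SEMI ';'
pos=4: emit STAR '*'
pos=6: enter COMMENT mode (saw '/*')
pos=6: ERROR — unterminated comment (reached EOF)

Answer: 6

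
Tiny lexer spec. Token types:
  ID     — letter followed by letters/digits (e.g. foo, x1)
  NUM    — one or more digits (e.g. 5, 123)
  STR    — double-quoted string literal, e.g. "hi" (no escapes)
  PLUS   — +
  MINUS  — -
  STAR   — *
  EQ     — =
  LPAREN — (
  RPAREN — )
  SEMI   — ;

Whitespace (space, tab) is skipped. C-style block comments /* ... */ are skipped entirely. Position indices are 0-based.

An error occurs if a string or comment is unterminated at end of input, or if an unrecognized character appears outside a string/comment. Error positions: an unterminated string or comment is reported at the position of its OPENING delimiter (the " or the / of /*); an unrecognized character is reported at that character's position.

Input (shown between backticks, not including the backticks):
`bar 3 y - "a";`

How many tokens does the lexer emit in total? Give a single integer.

pos=0: emit ID 'bar' (now at pos=3)
pos=4: emit NUM '3' (now at pos=5)
pos=6: emit ID 'y' (now at pos=7)
pos=8: emit MINUS '-'
pos=10: enter STRING mode
pos=10: emit STR "a" (now at pos=13)
pos=13: emit SEMI ';'
DONE. 6 tokens: [ID, NUM, ID, MINUS, STR, SEMI]

Answer: 6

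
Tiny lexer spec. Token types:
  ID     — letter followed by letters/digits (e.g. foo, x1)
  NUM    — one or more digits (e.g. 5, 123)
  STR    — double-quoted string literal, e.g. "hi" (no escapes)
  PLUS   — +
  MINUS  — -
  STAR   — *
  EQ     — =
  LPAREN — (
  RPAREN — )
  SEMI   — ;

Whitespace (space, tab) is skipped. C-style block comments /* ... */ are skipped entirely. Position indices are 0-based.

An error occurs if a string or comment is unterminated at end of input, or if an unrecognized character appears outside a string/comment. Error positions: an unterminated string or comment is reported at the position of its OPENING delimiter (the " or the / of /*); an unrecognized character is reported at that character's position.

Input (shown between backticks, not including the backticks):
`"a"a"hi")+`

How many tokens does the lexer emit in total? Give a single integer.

Answer: 5

Derivation:
pos=0: enter STRING mode
pos=0: emit STR "a" (now at pos=3)
pos=3: emit ID 'a' (now at pos=4)
pos=4: enter STRING mode
pos=4: emit STR "hi" (now at pos=8)
pos=8: emit RPAREN ')'
pos=9: emit PLUS '+'
DONE. 5 tokens: [STR, ID, STR, RPAREN, PLUS]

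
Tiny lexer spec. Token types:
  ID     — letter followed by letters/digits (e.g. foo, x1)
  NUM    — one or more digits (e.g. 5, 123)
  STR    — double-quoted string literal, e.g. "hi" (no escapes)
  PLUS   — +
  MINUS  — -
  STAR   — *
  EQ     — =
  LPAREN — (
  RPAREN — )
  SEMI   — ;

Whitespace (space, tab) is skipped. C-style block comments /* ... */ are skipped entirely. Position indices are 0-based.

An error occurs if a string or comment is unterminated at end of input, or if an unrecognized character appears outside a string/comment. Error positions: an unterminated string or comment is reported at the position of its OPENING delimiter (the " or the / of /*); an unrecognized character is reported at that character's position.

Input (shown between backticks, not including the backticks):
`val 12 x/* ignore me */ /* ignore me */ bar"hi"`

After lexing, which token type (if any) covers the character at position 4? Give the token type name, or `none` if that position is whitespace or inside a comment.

pos=0: emit ID 'val' (now at pos=3)
pos=4: emit NUM '12' (now at pos=6)
pos=7: emit ID 'x' (now at pos=8)
pos=8: enter COMMENT mode (saw '/*')
exit COMMENT mode (now at pos=23)
pos=24: enter COMMENT mode (saw '/*')
exit COMMENT mode (now at pos=39)
pos=40: emit ID 'bar' (now at pos=43)
pos=43: enter STRING mode
pos=43: emit STR "hi" (now at pos=47)
DONE. 5 tokens: [ID, NUM, ID, ID, STR]
Position 4: char is '1' -> NUM

Answer: NUM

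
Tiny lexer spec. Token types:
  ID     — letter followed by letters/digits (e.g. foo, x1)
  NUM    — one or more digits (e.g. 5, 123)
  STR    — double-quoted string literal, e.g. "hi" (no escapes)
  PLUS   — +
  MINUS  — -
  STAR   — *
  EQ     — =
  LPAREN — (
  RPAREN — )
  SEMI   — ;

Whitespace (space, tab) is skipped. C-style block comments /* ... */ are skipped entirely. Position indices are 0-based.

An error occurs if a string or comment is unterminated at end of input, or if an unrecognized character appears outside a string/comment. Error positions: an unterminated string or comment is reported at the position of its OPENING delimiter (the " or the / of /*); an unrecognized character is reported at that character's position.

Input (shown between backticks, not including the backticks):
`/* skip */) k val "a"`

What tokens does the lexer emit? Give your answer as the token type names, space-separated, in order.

Answer: RPAREN ID ID STR

Derivation:
pos=0: enter COMMENT mode (saw '/*')
exit COMMENT mode (now at pos=10)
pos=10: emit RPAREN ')'
pos=12: emit ID 'k' (now at pos=13)
pos=14: emit ID 'val' (now at pos=17)
pos=18: enter STRING mode
pos=18: emit STR "a" (now at pos=21)
DONE. 4 tokens: [RPAREN, ID, ID, STR]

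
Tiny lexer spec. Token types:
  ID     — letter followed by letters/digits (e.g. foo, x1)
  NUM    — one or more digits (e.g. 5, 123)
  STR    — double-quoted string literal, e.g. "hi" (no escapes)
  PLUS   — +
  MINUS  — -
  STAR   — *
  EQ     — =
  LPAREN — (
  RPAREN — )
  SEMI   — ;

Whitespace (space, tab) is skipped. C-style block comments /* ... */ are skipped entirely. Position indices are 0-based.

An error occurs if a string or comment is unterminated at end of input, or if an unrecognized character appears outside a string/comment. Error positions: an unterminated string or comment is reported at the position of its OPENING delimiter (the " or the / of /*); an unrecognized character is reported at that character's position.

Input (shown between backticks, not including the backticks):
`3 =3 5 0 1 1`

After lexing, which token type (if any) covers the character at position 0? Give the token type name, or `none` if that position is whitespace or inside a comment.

Answer: NUM

Derivation:
pos=0: emit NUM '3' (now at pos=1)
pos=2: emit EQ '='
pos=3: emit NUM '3' (now at pos=4)
pos=5: emit NUM '5' (now at pos=6)
pos=7: emit NUM '0' (now at pos=8)
pos=9: emit NUM '1' (now at pos=10)
pos=11: emit NUM '1' (now at pos=12)
DONE. 7 tokens: [NUM, EQ, NUM, NUM, NUM, NUM, NUM]
Position 0: char is '3' -> NUM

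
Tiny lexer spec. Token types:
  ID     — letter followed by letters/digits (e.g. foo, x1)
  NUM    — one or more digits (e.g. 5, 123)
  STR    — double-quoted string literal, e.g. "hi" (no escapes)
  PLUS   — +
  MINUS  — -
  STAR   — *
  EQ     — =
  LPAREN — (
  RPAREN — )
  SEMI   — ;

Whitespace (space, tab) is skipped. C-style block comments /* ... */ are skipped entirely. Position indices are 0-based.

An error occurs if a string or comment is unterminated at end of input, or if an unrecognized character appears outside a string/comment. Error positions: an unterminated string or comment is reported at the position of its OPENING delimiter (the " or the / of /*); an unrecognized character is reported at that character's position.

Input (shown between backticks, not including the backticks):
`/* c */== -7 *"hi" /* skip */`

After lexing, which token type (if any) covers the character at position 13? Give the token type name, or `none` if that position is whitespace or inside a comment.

Answer: STAR

Derivation:
pos=0: enter COMMENT mode (saw '/*')
exit COMMENT mode (now at pos=7)
pos=7: emit EQ '='
pos=8: emit EQ '='
pos=10: emit MINUS '-'
pos=11: emit NUM '7' (now at pos=12)
pos=13: emit STAR '*'
pos=14: enter STRING mode
pos=14: emit STR "hi" (now at pos=18)
pos=19: enter COMMENT mode (saw '/*')
exit COMMENT mode (now at pos=29)
DONE. 6 tokens: [EQ, EQ, MINUS, NUM, STAR, STR]
Position 13: char is '*' -> STAR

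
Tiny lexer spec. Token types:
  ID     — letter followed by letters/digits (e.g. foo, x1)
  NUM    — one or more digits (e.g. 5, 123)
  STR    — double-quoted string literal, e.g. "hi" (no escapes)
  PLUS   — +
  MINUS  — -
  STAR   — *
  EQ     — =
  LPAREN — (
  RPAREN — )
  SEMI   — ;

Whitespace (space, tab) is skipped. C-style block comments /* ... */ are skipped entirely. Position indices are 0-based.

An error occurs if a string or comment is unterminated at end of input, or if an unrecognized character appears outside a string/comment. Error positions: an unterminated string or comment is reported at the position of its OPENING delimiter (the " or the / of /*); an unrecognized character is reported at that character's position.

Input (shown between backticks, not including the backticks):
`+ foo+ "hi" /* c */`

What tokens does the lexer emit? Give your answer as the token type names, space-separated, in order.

pos=0: emit PLUS '+'
pos=2: emit ID 'foo' (now at pos=5)
pos=5: emit PLUS '+'
pos=7: enter STRING mode
pos=7: emit STR "hi" (now at pos=11)
pos=12: enter COMMENT mode (saw '/*')
exit COMMENT mode (now at pos=19)
DONE. 4 tokens: [PLUS, ID, PLUS, STR]

Answer: PLUS ID PLUS STR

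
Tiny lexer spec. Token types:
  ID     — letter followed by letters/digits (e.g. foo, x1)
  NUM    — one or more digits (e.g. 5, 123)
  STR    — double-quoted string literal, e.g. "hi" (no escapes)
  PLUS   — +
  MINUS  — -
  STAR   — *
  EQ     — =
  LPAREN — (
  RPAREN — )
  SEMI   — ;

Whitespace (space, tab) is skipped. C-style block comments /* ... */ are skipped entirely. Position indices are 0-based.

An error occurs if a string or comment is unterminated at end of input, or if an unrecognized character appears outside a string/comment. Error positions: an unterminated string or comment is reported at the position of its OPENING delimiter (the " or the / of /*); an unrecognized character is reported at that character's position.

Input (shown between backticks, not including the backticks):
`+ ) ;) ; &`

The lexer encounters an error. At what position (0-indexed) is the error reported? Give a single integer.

Answer: 9

Derivation:
pos=0: emit PLUS '+'
pos=2: emit RPAREN ')'
pos=4: emit SEMI ';'
pos=5: emit RPAREN ')'
pos=7: emit SEMI ';'
pos=9: ERROR — unrecognized char '&'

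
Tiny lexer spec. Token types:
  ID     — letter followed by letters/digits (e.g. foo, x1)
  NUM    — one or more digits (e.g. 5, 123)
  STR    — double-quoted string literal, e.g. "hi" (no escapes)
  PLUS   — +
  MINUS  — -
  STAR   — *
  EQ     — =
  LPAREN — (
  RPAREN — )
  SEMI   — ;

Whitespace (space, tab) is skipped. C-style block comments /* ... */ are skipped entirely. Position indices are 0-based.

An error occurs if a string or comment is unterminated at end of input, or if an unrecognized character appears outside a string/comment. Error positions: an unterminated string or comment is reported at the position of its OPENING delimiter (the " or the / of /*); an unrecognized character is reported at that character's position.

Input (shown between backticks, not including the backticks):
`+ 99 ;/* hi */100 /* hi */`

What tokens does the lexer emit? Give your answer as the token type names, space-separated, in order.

pos=0: emit PLUS '+'
pos=2: emit NUM '99' (now at pos=4)
pos=5: emit SEMI ';'
pos=6: enter COMMENT mode (saw '/*')
exit COMMENT mode (now at pos=14)
pos=14: emit NUM '100' (now at pos=17)
pos=18: enter COMMENT mode (saw '/*')
exit COMMENT mode (now at pos=26)
DONE. 4 tokens: [PLUS, NUM, SEMI, NUM]

Answer: PLUS NUM SEMI NUM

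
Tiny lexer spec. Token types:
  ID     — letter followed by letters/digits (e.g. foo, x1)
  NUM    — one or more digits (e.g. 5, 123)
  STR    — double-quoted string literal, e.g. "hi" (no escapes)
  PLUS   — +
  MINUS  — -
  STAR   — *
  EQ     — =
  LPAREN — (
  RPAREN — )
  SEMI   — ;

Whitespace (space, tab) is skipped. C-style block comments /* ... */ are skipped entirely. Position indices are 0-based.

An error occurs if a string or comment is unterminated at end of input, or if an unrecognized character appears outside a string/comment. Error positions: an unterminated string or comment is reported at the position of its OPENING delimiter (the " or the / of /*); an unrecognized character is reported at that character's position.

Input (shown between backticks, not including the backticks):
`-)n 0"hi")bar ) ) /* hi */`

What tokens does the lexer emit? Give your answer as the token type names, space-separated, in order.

Answer: MINUS RPAREN ID NUM STR RPAREN ID RPAREN RPAREN

Derivation:
pos=0: emit MINUS '-'
pos=1: emit RPAREN ')'
pos=2: emit ID 'n' (now at pos=3)
pos=4: emit NUM '0' (now at pos=5)
pos=5: enter STRING mode
pos=5: emit STR "hi" (now at pos=9)
pos=9: emit RPAREN ')'
pos=10: emit ID 'bar' (now at pos=13)
pos=14: emit RPAREN ')'
pos=16: emit RPAREN ')'
pos=18: enter COMMENT mode (saw '/*')
exit COMMENT mode (now at pos=26)
DONE. 9 tokens: [MINUS, RPAREN, ID, NUM, STR, RPAREN, ID, RPAREN, RPAREN]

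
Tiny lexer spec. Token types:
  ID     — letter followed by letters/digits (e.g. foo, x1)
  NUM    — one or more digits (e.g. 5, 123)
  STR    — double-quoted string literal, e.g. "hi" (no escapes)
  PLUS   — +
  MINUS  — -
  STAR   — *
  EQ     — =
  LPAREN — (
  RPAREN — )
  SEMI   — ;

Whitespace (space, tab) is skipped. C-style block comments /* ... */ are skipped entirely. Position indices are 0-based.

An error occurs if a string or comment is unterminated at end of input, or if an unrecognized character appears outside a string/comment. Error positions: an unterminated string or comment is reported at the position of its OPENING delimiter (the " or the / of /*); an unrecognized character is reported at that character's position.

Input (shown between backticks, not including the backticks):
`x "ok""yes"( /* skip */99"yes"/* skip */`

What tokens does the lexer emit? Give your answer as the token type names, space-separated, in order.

pos=0: emit ID 'x' (now at pos=1)
pos=2: enter STRING mode
pos=2: emit STR "ok" (now at pos=6)
pos=6: enter STRING mode
pos=6: emit STR "yes" (now at pos=11)
pos=11: emit LPAREN '('
pos=13: enter COMMENT mode (saw '/*')
exit COMMENT mode (now at pos=23)
pos=23: emit NUM '99' (now at pos=25)
pos=25: enter STRING mode
pos=25: emit STR "yes" (now at pos=30)
pos=30: enter COMMENT mode (saw '/*')
exit COMMENT mode (now at pos=40)
DONE. 6 tokens: [ID, STR, STR, LPAREN, NUM, STR]

Answer: ID STR STR LPAREN NUM STR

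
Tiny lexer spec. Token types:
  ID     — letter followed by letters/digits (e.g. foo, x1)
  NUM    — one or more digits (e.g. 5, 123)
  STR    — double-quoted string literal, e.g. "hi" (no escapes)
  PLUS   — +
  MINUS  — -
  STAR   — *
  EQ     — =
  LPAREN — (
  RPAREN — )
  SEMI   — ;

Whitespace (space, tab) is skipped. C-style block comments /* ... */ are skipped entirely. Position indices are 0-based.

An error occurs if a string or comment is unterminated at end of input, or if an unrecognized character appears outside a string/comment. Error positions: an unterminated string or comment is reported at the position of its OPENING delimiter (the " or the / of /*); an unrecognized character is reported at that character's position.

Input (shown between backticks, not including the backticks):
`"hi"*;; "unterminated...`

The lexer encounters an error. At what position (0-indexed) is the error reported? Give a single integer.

Answer: 8

Derivation:
pos=0: enter STRING mode
pos=0: emit STR "hi" (now at pos=4)
pos=4: emit STAR '*'
pos=5: emit SEMI ';'
pos=6: emit SEMI ';'
pos=8: enter STRING mode
pos=8: ERROR — unterminated string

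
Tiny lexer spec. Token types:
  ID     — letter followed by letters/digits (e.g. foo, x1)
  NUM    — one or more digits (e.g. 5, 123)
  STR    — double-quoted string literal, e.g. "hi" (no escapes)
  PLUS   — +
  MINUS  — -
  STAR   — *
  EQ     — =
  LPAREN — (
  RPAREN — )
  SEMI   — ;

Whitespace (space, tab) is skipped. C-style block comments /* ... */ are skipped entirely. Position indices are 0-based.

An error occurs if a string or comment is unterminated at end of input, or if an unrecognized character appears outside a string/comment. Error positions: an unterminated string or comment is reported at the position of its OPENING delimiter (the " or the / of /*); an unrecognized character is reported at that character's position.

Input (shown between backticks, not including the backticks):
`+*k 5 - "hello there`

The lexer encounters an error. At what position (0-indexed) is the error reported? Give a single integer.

Answer: 8

Derivation:
pos=0: emit PLUS '+'
pos=1: emit STAR '*'
pos=2: emit ID 'k' (now at pos=3)
pos=4: emit NUM '5' (now at pos=5)
pos=6: emit MINUS '-'
pos=8: enter STRING mode
pos=8: ERROR — unterminated string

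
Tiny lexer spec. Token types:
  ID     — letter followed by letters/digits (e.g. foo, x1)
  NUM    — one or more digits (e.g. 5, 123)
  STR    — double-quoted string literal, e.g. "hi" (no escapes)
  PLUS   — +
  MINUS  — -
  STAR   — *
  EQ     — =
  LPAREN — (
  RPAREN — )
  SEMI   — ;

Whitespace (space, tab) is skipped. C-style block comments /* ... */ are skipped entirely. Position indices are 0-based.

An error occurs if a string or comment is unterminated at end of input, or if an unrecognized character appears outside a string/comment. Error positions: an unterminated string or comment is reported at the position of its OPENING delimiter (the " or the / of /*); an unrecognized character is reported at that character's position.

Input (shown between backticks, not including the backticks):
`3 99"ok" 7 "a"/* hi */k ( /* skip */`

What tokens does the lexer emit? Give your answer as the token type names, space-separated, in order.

Answer: NUM NUM STR NUM STR ID LPAREN

Derivation:
pos=0: emit NUM '3' (now at pos=1)
pos=2: emit NUM '99' (now at pos=4)
pos=4: enter STRING mode
pos=4: emit STR "ok" (now at pos=8)
pos=9: emit NUM '7' (now at pos=10)
pos=11: enter STRING mode
pos=11: emit STR "a" (now at pos=14)
pos=14: enter COMMENT mode (saw '/*')
exit COMMENT mode (now at pos=22)
pos=22: emit ID 'k' (now at pos=23)
pos=24: emit LPAREN '('
pos=26: enter COMMENT mode (saw '/*')
exit COMMENT mode (now at pos=36)
DONE. 7 tokens: [NUM, NUM, STR, NUM, STR, ID, LPAREN]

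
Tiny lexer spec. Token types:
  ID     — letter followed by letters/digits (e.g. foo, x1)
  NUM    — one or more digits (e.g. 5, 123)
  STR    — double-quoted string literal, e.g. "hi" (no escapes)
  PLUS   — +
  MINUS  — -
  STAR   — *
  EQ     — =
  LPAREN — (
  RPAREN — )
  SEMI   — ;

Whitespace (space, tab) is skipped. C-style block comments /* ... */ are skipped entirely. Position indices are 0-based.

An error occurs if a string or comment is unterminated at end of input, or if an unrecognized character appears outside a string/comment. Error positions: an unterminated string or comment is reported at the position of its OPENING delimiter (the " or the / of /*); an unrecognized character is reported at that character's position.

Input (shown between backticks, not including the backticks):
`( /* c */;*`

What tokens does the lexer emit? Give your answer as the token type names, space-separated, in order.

Answer: LPAREN SEMI STAR

Derivation:
pos=0: emit LPAREN '('
pos=2: enter COMMENT mode (saw '/*')
exit COMMENT mode (now at pos=9)
pos=9: emit SEMI ';'
pos=10: emit STAR '*'
DONE. 3 tokens: [LPAREN, SEMI, STAR]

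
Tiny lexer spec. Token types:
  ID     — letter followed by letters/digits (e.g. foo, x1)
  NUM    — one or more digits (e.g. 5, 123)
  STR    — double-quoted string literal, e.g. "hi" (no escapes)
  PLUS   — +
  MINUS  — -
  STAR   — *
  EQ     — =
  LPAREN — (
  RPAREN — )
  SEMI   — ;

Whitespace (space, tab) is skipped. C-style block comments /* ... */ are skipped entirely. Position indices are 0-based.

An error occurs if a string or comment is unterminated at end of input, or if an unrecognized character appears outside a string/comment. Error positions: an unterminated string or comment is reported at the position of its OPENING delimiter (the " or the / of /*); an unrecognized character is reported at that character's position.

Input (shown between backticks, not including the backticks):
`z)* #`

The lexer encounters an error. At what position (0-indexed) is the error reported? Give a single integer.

pos=0: emit ID 'z' (now at pos=1)
pos=1: emit RPAREN ')'
pos=2: emit STAR '*'
pos=4: ERROR — unrecognized char '#'

Answer: 4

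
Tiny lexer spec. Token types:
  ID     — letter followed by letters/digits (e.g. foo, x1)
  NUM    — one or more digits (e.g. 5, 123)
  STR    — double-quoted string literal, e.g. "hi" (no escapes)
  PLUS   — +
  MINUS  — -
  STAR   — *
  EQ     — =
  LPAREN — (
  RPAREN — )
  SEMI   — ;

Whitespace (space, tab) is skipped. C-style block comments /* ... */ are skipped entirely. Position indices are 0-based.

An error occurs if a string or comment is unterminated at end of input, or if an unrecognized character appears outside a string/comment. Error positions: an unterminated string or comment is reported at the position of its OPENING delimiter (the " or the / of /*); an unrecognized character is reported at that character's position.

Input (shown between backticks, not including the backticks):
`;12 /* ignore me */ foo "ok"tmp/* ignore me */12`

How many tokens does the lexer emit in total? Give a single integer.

Answer: 6

Derivation:
pos=0: emit SEMI ';'
pos=1: emit NUM '12' (now at pos=3)
pos=4: enter COMMENT mode (saw '/*')
exit COMMENT mode (now at pos=19)
pos=20: emit ID 'foo' (now at pos=23)
pos=24: enter STRING mode
pos=24: emit STR "ok" (now at pos=28)
pos=28: emit ID 'tmp' (now at pos=31)
pos=31: enter COMMENT mode (saw '/*')
exit COMMENT mode (now at pos=46)
pos=46: emit NUM '12' (now at pos=48)
DONE. 6 tokens: [SEMI, NUM, ID, STR, ID, NUM]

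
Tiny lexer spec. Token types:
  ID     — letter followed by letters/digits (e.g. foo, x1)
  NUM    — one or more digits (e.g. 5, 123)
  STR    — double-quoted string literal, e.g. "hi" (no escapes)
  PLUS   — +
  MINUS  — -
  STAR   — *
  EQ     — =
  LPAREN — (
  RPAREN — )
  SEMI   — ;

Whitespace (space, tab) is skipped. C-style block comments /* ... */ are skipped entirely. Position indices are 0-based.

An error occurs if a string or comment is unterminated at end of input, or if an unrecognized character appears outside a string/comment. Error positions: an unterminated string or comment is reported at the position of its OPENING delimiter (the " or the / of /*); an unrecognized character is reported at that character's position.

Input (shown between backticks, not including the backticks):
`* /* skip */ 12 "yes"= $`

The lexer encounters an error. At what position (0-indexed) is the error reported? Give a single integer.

Answer: 23

Derivation:
pos=0: emit STAR '*'
pos=2: enter COMMENT mode (saw '/*')
exit COMMENT mode (now at pos=12)
pos=13: emit NUM '12' (now at pos=15)
pos=16: enter STRING mode
pos=16: emit STR "yes" (now at pos=21)
pos=21: emit EQ '='
pos=23: ERROR — unrecognized char '$'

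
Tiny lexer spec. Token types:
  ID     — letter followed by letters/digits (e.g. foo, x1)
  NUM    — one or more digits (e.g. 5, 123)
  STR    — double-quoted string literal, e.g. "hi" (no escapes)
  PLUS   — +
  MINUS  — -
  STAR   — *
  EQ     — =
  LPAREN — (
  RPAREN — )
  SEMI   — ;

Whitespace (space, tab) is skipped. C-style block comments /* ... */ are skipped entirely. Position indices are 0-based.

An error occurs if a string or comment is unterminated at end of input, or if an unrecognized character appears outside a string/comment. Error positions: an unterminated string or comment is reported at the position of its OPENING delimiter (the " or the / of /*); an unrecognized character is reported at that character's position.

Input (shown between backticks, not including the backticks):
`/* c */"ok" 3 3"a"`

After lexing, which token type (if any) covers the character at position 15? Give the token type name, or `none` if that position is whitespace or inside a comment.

Answer: STR

Derivation:
pos=0: enter COMMENT mode (saw '/*')
exit COMMENT mode (now at pos=7)
pos=7: enter STRING mode
pos=7: emit STR "ok" (now at pos=11)
pos=12: emit NUM '3' (now at pos=13)
pos=14: emit NUM '3' (now at pos=15)
pos=15: enter STRING mode
pos=15: emit STR "a" (now at pos=18)
DONE. 4 tokens: [STR, NUM, NUM, STR]
Position 15: char is '"' -> STR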